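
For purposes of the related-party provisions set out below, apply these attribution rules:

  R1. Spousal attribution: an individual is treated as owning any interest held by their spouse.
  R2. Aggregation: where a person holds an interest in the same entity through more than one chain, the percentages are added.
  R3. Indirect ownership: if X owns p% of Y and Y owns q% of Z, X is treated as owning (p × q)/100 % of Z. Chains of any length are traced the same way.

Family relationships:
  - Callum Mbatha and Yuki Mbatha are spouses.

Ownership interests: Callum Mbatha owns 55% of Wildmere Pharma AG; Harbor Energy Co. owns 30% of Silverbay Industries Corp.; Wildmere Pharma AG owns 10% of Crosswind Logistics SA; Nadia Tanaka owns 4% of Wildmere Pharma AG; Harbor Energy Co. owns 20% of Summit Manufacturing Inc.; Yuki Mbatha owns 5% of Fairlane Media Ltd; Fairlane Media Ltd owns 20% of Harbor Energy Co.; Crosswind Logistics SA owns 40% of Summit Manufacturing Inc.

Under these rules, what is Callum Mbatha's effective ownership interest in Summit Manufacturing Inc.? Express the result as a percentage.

By spousal attribution (R1), Callum Mbatha is treated as owning Yuki Mbatha's 5% interest in Fairlane Media Ltd.
Chain via Wildmere Pharma AG → Crosswind Logistics SA (R3): 55% × 10% × 40% = 2.2% of Summit Manufacturing Inc.
Chain via Fairlane Media Ltd → Harbor Energy Co. (R3): 5% × 20% × 20% = 0.2% of Summit Manufacturing Inc.
Aggregating (R2): 2.2% + 0.2% = 2.4%.

2.4%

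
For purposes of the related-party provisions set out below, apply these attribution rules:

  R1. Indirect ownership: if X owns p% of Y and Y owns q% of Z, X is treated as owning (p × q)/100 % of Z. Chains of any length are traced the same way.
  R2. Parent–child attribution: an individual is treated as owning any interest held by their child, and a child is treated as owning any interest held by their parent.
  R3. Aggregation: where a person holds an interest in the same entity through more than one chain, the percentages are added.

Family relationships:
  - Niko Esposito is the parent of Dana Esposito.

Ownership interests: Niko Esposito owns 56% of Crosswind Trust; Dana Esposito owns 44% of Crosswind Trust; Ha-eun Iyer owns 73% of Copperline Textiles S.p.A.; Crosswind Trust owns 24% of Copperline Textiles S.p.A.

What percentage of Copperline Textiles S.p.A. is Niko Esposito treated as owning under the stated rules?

24%

By parent–child attribution (R2), Niko Esposito is treated as also owning Dana Esposito's interest in Crosswind Trust, giving 56% + 44% = 100%.
Chain via Crosswind Trust (R1): 100% × 24% = 24% of Copperline Textiles S.p.A.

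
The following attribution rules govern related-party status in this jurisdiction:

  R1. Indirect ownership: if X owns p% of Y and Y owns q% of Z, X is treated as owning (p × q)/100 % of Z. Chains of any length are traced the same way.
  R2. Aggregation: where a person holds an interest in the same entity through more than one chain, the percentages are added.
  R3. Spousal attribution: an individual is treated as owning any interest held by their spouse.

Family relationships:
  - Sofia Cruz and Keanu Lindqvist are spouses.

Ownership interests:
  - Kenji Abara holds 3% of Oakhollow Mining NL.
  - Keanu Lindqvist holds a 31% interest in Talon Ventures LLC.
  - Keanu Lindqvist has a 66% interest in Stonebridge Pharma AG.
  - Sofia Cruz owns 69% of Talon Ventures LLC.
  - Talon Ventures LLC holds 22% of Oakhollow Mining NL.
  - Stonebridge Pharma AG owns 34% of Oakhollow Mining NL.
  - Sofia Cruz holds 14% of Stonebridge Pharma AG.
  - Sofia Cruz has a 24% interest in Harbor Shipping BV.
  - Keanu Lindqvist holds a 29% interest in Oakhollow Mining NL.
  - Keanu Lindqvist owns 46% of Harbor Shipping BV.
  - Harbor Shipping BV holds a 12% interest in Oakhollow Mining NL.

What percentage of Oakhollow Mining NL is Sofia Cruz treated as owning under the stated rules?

By spousal attribution (R3), Sofia Cruz is treated as also owning Keanu Lindqvist's interest in Stonebridge Pharma AG, giving 14% + 66% = 80%.
By spousal attribution (R3), Sofia Cruz is treated as also owning Keanu Lindqvist's interest in Harbor Shipping BV, giving 24% + 46% = 70%.
By spousal attribution (R3), Sofia Cruz is treated as also owning Keanu Lindqvist's interest in Talon Ventures LLC, giving 69% + 31% = 100%.
By spousal attribution (R3), Sofia Cruz is treated as owning Keanu Lindqvist's 29% interest in Oakhollow Mining NL.
Chain via Stonebridge Pharma AG (R1): 80% × 34% = 27.2% of Oakhollow Mining NL.
Chain via Harbor Shipping BV (R1): 70% × 12% = 8.4% of Oakhollow Mining NL.
Chain via Talon Ventures LLC (R1): 100% × 22% = 22% of Oakhollow Mining NL.
Direct interest in Oakhollow Mining NL: 29%.
Aggregating (R2): 27.2% + 8.4% + 22% + 29% = 86.6%.

86.6%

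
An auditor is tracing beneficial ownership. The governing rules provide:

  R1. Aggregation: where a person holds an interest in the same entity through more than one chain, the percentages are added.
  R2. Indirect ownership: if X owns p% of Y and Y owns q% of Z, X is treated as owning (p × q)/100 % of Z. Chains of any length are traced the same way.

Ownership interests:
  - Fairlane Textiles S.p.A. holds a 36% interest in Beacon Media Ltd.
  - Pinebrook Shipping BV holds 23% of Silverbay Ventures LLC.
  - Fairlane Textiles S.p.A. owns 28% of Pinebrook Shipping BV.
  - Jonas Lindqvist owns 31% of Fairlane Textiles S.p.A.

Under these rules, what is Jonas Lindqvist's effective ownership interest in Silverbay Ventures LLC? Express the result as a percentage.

Chain via Fairlane Textiles S.p.A. → Pinebrook Shipping BV (R2): 31% × 28% × 23% = 1.9964% of Silverbay Ventures LLC.

1.9964%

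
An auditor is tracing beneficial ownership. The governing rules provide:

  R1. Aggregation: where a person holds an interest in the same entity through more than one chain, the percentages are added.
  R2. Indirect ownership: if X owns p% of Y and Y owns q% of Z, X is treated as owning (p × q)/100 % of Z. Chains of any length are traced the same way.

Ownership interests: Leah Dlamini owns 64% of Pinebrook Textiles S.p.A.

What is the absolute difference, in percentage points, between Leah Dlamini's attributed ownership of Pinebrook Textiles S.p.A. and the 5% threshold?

Direct interest in Pinebrook Textiles S.p.A: 64%.
64% exceeds the 5% threshold by 59 percentage points.

59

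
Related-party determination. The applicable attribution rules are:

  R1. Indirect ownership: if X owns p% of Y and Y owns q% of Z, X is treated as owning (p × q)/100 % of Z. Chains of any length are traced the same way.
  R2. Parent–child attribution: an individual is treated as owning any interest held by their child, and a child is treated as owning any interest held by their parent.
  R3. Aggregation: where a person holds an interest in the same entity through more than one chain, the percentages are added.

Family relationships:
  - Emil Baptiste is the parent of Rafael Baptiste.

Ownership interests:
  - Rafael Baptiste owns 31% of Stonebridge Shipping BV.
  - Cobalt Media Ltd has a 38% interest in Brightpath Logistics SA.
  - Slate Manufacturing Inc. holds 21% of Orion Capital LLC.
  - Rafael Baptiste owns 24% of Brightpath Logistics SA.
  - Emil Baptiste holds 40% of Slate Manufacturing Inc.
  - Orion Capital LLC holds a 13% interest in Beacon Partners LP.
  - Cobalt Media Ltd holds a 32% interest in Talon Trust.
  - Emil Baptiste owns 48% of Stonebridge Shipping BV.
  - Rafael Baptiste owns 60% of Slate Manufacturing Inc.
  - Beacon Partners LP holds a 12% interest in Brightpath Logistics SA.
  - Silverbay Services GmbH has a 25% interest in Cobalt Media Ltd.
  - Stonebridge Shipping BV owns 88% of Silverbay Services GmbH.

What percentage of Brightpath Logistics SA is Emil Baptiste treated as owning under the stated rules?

30.932%

By parent–child attribution (R2), Emil Baptiste is treated as also owning Rafael Baptiste's interest in Slate Manufacturing Inc, giving 40% + 60% = 100%.
By parent–child attribution (R2), Emil Baptiste is treated as also owning Rafael Baptiste's interest in Stonebridge Shipping BV, giving 48% + 31% = 79%.
By parent–child attribution (R2), Emil Baptiste is treated as owning Rafael Baptiste's 24% interest in Brightpath Logistics SA.
Chain via Slate Manufacturing Inc. → Orion Capital LLC → Beacon Partners LP (R1): 100% × 21% × 13% × 12% = 0.3276% of Brightpath Logistics SA.
Chain via Stonebridge Shipping BV → Silverbay Services GmbH → Cobalt Media Ltd (R1): 79% × 88% × 25% × 38% = 6.6044% of Brightpath Logistics SA.
Direct interest in Brightpath Logistics SA: 24%.
Aggregating (R3): 0.3276% + 6.6044% + 24% = 30.932%.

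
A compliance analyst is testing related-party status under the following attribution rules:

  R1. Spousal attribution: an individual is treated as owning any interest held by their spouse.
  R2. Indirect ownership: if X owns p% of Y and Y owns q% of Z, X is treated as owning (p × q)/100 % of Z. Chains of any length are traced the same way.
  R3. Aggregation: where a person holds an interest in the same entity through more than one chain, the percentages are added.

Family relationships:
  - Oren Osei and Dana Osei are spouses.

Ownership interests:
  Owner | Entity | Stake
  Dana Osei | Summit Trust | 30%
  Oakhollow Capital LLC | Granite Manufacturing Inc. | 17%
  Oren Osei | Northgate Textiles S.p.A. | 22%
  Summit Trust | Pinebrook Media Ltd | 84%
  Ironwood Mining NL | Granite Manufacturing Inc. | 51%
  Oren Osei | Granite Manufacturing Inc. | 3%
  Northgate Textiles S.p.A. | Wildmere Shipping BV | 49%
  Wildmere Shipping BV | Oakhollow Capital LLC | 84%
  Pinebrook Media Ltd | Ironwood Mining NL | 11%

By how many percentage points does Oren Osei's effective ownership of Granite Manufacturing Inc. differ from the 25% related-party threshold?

19.046896

By spousal attribution (R1), Oren Osei is treated as owning Dana Osei's 30% interest in Summit Trust.
Chain via Northgate Textiles S.p.A. → Wildmere Shipping BV → Oakhollow Capital LLC (R2): 22% × 49% × 84% × 17% = 1.539384% of Granite Manufacturing Inc.
Direct interest in Granite Manufacturing Inc: 3%.
Chain via Summit Trust → Pinebrook Media Ltd → Ironwood Mining NL (R2): 30% × 84% × 11% × 51% = 1.41372% of Granite Manufacturing Inc.
Aggregating (R3): 1.539384% + 3% + 1.41372% = 5.953104%.
5.953104% falls short of the 25% threshold by 19.046896 percentage points.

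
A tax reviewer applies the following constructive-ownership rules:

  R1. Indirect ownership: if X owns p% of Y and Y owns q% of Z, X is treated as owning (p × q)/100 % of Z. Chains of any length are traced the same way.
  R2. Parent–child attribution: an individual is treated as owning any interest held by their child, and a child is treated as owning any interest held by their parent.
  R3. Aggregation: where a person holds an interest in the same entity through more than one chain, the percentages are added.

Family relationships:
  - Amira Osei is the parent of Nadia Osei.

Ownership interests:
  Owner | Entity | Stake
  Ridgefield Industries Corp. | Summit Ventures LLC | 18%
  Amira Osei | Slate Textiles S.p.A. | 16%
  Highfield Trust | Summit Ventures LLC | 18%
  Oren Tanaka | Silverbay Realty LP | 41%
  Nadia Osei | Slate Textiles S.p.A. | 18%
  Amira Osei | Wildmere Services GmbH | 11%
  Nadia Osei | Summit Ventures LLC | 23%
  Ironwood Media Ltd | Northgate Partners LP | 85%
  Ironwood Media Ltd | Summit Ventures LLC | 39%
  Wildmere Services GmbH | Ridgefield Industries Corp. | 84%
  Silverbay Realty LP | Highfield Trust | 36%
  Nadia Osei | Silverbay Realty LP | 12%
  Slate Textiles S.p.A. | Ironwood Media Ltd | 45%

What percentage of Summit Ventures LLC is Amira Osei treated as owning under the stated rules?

31.4078%

By parent–child attribution (R2), Amira Osei is treated as also owning Nadia Osei's interest in Slate Textiles S.p.A, giving 16% + 18% = 34%.
By parent–child attribution (R2), Amira Osei is treated as owning Nadia Osei's 12% interest in Silverbay Realty LP.
By parent–child attribution (R2), Amira Osei is treated as owning Nadia Osei's 23% interest in Summit Ventures LLC.
Chain via Slate Textiles S.p.A. → Ironwood Media Ltd (R1): 34% × 45% × 39% = 5.967% of Summit Ventures LLC.
Chain via Wildmere Services GmbH → Ridgefield Industries Corp. (R1): 11% × 84% × 18% = 1.6632% of Summit Ventures LLC.
Chain via Silverbay Realty LP → Highfield Trust (R1): 12% × 36% × 18% = 0.7776% of Summit Ventures LLC.
Direct interest in Summit Ventures LLC: 23%.
Aggregating (R3): 5.967% + 1.6632% + 0.7776% + 23% = 31.4078%.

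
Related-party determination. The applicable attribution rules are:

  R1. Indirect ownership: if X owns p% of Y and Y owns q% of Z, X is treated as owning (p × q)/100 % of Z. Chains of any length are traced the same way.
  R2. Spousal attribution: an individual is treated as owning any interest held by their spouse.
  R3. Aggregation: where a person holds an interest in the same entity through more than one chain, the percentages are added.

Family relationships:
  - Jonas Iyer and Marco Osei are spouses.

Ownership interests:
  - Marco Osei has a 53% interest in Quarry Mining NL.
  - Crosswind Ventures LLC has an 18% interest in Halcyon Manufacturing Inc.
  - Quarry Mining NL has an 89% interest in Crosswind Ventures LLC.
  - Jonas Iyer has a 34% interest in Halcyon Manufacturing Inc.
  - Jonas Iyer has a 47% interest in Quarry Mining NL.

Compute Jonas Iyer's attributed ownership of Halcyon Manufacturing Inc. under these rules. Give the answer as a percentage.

By spousal attribution (R2), Jonas Iyer is treated as also owning Marco Osei's interest in Quarry Mining NL, giving 47% + 53% = 100%.
Chain via Quarry Mining NL → Crosswind Ventures LLC (R1): 100% × 89% × 18% = 16.02% of Halcyon Manufacturing Inc.
Direct interest in Halcyon Manufacturing Inc: 34%.
Aggregating (R3): 16.02% + 34% = 50.02%.

50.02%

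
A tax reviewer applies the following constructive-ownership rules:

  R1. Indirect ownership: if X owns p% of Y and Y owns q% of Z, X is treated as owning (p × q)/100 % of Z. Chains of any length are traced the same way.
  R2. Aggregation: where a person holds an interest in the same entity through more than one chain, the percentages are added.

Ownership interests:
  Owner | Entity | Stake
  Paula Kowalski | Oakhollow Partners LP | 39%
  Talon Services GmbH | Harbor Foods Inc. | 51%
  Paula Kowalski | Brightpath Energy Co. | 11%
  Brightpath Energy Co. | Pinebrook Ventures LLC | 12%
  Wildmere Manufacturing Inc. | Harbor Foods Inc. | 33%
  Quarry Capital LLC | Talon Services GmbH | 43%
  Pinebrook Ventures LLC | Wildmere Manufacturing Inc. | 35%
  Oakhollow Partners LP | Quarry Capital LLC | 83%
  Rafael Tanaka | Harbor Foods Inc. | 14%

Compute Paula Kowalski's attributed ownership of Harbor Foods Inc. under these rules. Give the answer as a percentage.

Chain via Oakhollow Partners LP → Quarry Capital LLC → Talon Services GmbH (R1): 39% × 83% × 43% × 51% = 7.098741% of Harbor Foods Inc.
Chain via Brightpath Energy Co. → Pinebrook Ventures LLC → Wildmere Manufacturing Inc. (R1): 11% × 12% × 35% × 33% = 0.15246% of Harbor Foods Inc.
Aggregating (R2): 7.098741% + 0.15246% = 7.251201%.

7.251201%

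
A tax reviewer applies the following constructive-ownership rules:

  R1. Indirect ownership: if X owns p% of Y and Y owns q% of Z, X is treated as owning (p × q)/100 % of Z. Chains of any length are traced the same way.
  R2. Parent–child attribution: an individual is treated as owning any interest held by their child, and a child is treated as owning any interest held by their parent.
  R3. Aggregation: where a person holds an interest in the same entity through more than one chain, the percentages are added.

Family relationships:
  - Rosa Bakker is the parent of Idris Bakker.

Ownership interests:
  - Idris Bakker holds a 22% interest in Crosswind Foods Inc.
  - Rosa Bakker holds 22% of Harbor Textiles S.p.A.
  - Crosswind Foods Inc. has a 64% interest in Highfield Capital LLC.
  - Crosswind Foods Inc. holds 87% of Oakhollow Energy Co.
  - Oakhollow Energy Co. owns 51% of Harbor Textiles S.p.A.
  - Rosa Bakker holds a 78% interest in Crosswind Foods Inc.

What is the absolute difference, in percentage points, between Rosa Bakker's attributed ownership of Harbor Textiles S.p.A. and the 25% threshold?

41.37

By parent–child attribution (R2), Rosa Bakker is treated as also owning Idris Bakker's interest in Crosswind Foods Inc, giving 78% + 22% = 100%.
Chain via Crosswind Foods Inc. → Oakhollow Energy Co. (R1): 100% × 87% × 51% = 44.37% of Harbor Textiles S.p.A.
Direct interest in Harbor Textiles S.p.A: 22%.
Aggregating (R3): 44.37% + 22% = 66.37%.
66.37% exceeds the 25% threshold by 41.37 percentage points.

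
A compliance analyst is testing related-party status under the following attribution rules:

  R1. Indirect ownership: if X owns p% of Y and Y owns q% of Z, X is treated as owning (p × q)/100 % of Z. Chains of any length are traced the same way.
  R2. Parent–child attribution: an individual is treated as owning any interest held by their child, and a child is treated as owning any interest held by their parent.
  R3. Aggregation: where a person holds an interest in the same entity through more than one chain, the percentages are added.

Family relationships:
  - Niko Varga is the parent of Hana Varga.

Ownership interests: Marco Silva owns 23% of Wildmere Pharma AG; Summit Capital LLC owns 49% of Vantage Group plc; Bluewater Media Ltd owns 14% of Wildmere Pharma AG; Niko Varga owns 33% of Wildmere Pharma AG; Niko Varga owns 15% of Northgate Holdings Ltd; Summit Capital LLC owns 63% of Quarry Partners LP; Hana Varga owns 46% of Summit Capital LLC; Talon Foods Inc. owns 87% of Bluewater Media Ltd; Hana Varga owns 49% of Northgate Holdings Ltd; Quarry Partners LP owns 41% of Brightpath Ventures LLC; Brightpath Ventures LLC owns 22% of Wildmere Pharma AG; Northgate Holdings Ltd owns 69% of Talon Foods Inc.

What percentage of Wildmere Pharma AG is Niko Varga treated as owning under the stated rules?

By parent–child attribution (R2), Niko Varga is treated as also owning Hana Varga's interest in Northgate Holdings Ltd, giving 15% + 49% = 64%.
By parent–child attribution (R2), Niko Varga is treated as owning Hana Varga's 46% interest in Summit Capital LLC.
Chain via Northgate Holdings Ltd → Talon Foods Inc. → Bluewater Media Ltd (R1): 64% × 69% × 87% × 14% = 5.378688% of Wildmere Pharma AG.
Direct interest in Wildmere Pharma AG: 33%.
Chain via Summit Capital LLC → Quarry Partners LP → Brightpath Ventures LLC (R1): 46% × 63% × 41% × 22% = 2.613996% of Wildmere Pharma AG.
Aggregating (R3): 5.378688% + 33% + 2.613996% = 40.992684%.

40.992684%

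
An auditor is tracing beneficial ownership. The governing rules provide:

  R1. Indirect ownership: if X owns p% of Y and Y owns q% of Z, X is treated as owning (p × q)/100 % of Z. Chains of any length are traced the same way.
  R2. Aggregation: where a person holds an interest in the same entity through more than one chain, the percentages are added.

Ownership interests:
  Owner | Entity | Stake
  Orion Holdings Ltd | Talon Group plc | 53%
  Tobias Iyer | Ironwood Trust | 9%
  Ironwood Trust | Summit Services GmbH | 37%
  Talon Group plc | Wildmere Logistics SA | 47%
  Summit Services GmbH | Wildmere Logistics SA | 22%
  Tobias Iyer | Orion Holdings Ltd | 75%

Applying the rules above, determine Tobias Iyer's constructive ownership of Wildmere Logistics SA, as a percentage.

19.4151%

Chain via Ironwood Trust → Summit Services GmbH (R1): 9% × 37% × 22% = 0.7326% of Wildmere Logistics SA.
Chain via Orion Holdings Ltd → Talon Group plc (R1): 75% × 53% × 47% = 18.6825% of Wildmere Logistics SA.
Aggregating (R2): 0.7326% + 18.6825% = 19.4151%.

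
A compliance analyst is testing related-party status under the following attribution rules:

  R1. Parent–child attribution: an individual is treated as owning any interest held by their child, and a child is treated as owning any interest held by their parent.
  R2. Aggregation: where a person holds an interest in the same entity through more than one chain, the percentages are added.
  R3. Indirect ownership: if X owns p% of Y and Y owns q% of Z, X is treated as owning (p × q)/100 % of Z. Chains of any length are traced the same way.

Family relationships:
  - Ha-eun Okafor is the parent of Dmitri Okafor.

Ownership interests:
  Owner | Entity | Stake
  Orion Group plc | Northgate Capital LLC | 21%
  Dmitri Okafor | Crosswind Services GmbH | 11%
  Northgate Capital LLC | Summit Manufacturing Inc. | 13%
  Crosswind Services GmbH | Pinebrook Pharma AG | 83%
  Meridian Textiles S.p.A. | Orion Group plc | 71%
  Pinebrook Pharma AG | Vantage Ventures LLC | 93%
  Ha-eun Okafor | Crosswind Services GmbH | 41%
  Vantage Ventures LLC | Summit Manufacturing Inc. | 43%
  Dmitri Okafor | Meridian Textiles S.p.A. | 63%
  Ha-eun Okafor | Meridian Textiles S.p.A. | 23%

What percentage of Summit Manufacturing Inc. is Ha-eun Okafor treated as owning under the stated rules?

18.926622%

By parent–child attribution (R1), Ha-eun Okafor is treated as also owning Dmitri Okafor's interest in Meridian Textiles S.p.A, giving 23% + 63% = 86%.
By parent–child attribution (R1), Ha-eun Okafor is treated as also owning Dmitri Okafor's interest in Crosswind Services GmbH, giving 41% + 11% = 52%.
Chain via Meridian Textiles S.p.A. → Orion Group plc → Northgate Capital LLC (R3): 86% × 71% × 21% × 13% = 1.666938% of Summit Manufacturing Inc.
Chain via Crosswind Services GmbH → Pinebrook Pharma AG → Vantage Ventures LLC (R3): 52% × 83% × 93% × 43% = 17.259684% of Summit Manufacturing Inc.
Aggregating (R2): 1.666938% + 17.259684% = 18.926622%.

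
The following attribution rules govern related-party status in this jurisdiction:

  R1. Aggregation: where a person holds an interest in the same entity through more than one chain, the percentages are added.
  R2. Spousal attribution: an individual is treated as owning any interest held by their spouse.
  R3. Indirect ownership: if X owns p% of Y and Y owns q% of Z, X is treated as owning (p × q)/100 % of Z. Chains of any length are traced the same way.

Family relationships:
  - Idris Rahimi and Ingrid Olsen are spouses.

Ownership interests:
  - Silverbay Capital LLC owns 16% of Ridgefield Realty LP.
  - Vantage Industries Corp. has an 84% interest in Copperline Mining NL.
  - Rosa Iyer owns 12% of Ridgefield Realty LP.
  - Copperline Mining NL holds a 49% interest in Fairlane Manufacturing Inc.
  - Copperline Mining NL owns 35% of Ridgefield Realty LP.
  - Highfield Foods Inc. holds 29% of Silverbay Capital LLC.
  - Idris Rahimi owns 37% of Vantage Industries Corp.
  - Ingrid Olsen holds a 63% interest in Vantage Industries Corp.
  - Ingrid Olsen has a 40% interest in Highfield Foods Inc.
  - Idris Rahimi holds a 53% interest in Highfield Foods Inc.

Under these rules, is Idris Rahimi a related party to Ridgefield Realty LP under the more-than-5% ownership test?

Yes

By spousal attribution (R2), Idris Rahimi is treated as also owning Ingrid Olsen's interest in Highfield Foods Inc, giving 53% + 40% = 93%.
By spousal attribution (R2), Idris Rahimi is treated as also owning Ingrid Olsen's interest in Vantage Industries Corp, giving 37% + 63% = 100%.
Chain via Highfield Foods Inc. → Silverbay Capital LLC (R3): 93% × 29% × 16% = 4.3152% of Ridgefield Realty LP.
Chain via Vantage Industries Corp. → Copperline Mining NL (R3): 100% × 84% × 35% = 29.4% of Ridgefield Realty LP.
Aggregating (R1): 4.3152% + 29.4% = 33.7152%.
33.7152% exceeds the 5% threshold, so Idris is a related party to Ridgefield Realty LP.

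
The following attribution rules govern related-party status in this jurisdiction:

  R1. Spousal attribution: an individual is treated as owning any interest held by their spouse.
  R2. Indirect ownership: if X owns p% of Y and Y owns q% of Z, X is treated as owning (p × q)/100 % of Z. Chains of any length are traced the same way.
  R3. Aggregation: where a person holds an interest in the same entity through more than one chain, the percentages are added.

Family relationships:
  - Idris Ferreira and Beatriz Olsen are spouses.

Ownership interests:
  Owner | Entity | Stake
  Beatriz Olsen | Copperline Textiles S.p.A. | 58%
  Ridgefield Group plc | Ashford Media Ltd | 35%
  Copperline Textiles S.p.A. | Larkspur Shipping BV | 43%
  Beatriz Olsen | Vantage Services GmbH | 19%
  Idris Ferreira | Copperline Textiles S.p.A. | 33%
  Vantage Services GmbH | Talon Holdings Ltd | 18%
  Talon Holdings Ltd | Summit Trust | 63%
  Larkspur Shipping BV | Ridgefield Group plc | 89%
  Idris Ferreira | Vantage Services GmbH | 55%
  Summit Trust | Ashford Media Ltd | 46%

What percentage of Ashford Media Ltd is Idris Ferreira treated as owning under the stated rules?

By spousal attribution (R1), Idris Ferreira is treated as also owning Beatriz Olsen's interest in Vantage Services GmbH, giving 55% + 19% = 74%.
By spousal attribution (R1), Idris Ferreira is treated as also owning Beatriz Olsen's interest in Copperline Textiles S.p.A, giving 33% + 58% = 91%.
Chain via Vantage Services GmbH → Talon Holdings Ltd → Summit Trust (R2): 74% × 18% × 63% × 46% = 3.860136% of Ashford Media Ltd.
Chain via Copperline Textiles S.p.A. → Larkspur Shipping BV → Ridgefield Group plc (R2): 91% × 43% × 89% × 35% = 12.188995% of Ashford Media Ltd.
Aggregating (R3): 3.860136% + 12.188995% = 16.049131%.

16.049131%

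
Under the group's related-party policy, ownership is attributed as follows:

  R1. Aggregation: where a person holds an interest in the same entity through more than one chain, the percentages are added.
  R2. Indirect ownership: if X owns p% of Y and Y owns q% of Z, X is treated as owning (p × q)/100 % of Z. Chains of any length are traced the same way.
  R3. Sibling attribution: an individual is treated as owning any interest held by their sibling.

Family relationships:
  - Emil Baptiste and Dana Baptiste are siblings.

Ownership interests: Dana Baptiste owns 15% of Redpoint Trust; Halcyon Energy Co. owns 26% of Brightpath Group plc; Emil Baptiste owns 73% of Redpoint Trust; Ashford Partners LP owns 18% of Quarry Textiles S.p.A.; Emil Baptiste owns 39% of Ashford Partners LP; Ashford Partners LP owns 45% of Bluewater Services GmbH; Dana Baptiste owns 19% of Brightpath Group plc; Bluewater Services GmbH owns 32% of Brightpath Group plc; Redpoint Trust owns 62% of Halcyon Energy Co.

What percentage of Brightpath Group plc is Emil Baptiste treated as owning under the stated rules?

By sibling attribution (R3), Emil Baptiste is treated as also owning Dana Baptiste's interest in Redpoint Trust, giving 73% + 15% = 88%.
By sibling attribution (R3), Emil Baptiste is treated as owning Dana Baptiste's 19% interest in Brightpath Group plc.
Chain via Ashford Partners LP → Bluewater Services GmbH (R2): 39% × 45% × 32% = 5.616% of Brightpath Group plc.
Chain via Redpoint Trust → Halcyon Energy Co. (R2): 88% × 62% × 26% = 14.1856% of Brightpath Group plc.
Direct interest in Brightpath Group plc: 19%.
Aggregating (R1): 5.616% + 14.1856% + 19% = 38.8016%.

38.8016%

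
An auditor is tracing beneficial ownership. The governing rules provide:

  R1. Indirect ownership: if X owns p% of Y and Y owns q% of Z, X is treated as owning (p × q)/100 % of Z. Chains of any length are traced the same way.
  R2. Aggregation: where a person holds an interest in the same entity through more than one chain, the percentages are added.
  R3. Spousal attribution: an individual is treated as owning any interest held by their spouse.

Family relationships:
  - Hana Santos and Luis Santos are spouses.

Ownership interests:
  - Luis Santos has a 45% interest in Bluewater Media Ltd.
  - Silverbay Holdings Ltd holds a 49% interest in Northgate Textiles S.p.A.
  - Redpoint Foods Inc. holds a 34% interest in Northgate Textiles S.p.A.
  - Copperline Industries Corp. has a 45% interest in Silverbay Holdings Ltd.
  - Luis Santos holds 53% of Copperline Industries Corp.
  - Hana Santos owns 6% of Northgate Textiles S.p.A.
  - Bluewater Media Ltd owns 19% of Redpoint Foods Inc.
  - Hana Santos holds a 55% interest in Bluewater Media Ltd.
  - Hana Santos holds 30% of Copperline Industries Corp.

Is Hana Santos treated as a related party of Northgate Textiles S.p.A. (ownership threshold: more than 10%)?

Yes

By spousal attribution (R3), Hana Santos is treated as also owning Luis Santos's interest in Bluewater Media Ltd, giving 55% + 45% = 100%.
By spousal attribution (R3), Hana Santos is treated as also owning Luis Santos's interest in Copperline Industries Corp, giving 30% + 53% = 83%.
Chain via Bluewater Media Ltd → Redpoint Foods Inc. (R1): 100% × 19% × 34% = 6.46% of Northgate Textiles S.p.A.
Chain via Copperline Industries Corp. → Silverbay Holdings Ltd (R1): 83% × 45% × 49% = 18.3015% of Northgate Textiles S.p.A.
Direct interest in Northgate Textiles S.p.A: 6%.
Aggregating (R2): 6.46% + 18.3015% + 6% = 30.7615%.
30.7615% exceeds the 10% threshold, so Hana is a related party to Northgate Textiles S.p.A.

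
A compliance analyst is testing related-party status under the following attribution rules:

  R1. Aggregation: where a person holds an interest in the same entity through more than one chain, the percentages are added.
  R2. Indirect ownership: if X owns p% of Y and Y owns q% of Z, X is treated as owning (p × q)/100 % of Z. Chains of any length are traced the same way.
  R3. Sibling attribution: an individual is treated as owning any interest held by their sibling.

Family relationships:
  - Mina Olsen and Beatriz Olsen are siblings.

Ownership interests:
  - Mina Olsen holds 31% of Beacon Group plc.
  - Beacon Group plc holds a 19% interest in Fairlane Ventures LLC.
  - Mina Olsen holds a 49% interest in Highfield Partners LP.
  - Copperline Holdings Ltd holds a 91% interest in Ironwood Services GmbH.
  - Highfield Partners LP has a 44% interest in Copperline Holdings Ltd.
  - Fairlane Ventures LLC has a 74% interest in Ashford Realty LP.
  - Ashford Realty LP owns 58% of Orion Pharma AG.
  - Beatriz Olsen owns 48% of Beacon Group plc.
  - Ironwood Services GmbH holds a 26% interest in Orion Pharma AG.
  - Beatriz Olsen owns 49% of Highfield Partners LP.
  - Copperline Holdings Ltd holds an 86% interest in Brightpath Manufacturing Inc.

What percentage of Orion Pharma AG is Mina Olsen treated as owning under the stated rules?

16.644484%

By sibling attribution (R3), Mina Olsen is treated as also owning Beatriz Olsen's interest in Beacon Group plc, giving 31% + 48% = 79%.
By sibling attribution (R3), Mina Olsen is treated as also owning Beatriz Olsen's interest in Highfield Partners LP, giving 49% + 49% = 98%.
Chain via Beacon Group plc → Fairlane Ventures LLC → Ashford Realty LP (R2): 79% × 19% × 74% × 58% = 6.442292% of Orion Pharma AG.
Chain via Highfield Partners LP → Copperline Holdings Ltd → Ironwood Services GmbH (R2): 98% × 44% × 91% × 26% = 10.202192% of Orion Pharma AG.
Aggregating (R1): 6.442292% + 10.202192% = 16.644484%.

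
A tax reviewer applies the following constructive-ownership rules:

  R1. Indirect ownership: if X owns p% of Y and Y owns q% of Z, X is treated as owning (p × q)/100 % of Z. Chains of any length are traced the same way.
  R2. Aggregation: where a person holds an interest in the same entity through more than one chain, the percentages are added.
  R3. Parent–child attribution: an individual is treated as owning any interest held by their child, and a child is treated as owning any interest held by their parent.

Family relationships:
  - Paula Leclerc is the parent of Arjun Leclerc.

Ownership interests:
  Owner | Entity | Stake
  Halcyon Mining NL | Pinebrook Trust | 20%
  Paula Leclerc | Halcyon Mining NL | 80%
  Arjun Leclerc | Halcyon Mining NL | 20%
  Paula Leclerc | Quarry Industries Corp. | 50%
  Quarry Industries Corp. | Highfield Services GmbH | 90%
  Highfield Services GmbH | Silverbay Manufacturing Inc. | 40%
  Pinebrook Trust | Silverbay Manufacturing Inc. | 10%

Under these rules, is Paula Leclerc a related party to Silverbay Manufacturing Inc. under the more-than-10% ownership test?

Yes

By parent–child attribution (R3), Paula Leclerc is treated as also owning Arjun Leclerc's interest in Halcyon Mining NL, giving 80% + 20% = 100%.
Chain via Quarry Industries Corp. → Highfield Services GmbH (R1): 50% × 90% × 40% = 18% of Silverbay Manufacturing Inc.
Chain via Halcyon Mining NL → Pinebrook Trust (R1): 100% × 20% × 10% = 2% of Silverbay Manufacturing Inc.
Aggregating (R2): 18% + 2% = 20%.
20% exceeds the 10% threshold, so Paula is a related party to Silverbay Manufacturing Inc.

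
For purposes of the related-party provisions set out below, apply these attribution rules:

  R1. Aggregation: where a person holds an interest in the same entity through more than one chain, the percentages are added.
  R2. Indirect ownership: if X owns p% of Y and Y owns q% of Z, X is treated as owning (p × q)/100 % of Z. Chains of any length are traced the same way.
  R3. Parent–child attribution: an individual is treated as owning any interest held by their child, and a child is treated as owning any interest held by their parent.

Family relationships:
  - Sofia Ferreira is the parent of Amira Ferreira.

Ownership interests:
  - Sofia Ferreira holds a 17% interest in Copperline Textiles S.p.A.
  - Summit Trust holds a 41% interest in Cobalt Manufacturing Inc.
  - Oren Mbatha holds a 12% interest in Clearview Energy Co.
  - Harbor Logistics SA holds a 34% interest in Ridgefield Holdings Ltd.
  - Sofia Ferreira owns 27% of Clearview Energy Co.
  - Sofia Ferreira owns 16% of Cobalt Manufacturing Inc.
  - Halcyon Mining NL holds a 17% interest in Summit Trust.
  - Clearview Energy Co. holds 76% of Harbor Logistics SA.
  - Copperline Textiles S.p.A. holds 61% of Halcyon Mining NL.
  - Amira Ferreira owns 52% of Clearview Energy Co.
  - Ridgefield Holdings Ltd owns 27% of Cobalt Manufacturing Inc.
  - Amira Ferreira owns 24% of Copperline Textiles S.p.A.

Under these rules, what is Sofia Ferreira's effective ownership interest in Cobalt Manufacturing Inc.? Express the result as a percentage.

23.254869%

By parent–child attribution (R3), Sofia Ferreira is treated as also owning Amira Ferreira's interest in Clearview Energy Co, giving 27% + 52% = 79%.
By parent–child attribution (R3), Sofia Ferreira is treated as also owning Amira Ferreira's interest in Copperline Textiles S.p.A, giving 17% + 24% = 41%.
Chain via Clearview Energy Co. → Harbor Logistics SA → Ridgefield Holdings Ltd (R2): 79% × 76% × 34% × 27% = 5.511672% of Cobalt Manufacturing Inc.
Chain via Copperline Textiles S.p.A. → Halcyon Mining NL → Summit Trust (R2): 41% × 61% × 17% × 41% = 1.743197% of Cobalt Manufacturing Inc.
Direct interest in Cobalt Manufacturing Inc: 16%.
Aggregating (R1): 5.511672% + 1.743197% + 16% = 23.254869%.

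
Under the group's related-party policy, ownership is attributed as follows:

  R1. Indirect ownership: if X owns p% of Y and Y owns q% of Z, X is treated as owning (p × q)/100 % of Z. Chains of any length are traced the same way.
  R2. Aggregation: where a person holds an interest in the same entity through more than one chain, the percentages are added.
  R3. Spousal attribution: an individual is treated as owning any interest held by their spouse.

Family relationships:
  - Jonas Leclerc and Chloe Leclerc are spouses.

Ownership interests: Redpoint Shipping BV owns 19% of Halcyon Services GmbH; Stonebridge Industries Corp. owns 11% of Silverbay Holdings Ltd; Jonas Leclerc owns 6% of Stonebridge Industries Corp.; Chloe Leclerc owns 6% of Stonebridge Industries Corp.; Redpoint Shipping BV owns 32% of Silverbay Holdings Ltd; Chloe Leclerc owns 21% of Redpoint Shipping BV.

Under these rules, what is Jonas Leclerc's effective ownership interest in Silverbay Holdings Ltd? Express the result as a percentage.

8.04%

By spousal attribution (R3), Jonas Leclerc is treated as also owning Chloe Leclerc's interest in Stonebridge Industries Corp, giving 6% + 6% = 12%.
By spousal attribution (R3), Jonas Leclerc is treated as owning Chloe Leclerc's 21% interest in Redpoint Shipping BV.
Chain via Stonebridge Industries Corp. (R1): 12% × 11% = 1.32% of Silverbay Holdings Ltd.
Chain via Redpoint Shipping BV (R1): 21% × 32% = 6.72% of Silverbay Holdings Ltd.
Aggregating (R2): 1.32% + 6.72% = 8.04%.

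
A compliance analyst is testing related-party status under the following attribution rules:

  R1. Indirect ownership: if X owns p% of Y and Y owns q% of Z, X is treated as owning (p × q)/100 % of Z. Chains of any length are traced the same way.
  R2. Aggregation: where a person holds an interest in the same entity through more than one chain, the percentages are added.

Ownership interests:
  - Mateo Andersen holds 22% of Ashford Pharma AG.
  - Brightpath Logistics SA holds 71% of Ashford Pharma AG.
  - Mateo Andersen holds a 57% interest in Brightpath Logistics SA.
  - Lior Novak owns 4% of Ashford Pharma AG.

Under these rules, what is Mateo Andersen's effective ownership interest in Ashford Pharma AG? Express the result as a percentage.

Chain via Brightpath Logistics SA (R1): 57% × 71% = 40.47% of Ashford Pharma AG.
Direct interest in Ashford Pharma AG: 22%.
Aggregating (R2): 40.47% + 22% = 62.47%.

62.47%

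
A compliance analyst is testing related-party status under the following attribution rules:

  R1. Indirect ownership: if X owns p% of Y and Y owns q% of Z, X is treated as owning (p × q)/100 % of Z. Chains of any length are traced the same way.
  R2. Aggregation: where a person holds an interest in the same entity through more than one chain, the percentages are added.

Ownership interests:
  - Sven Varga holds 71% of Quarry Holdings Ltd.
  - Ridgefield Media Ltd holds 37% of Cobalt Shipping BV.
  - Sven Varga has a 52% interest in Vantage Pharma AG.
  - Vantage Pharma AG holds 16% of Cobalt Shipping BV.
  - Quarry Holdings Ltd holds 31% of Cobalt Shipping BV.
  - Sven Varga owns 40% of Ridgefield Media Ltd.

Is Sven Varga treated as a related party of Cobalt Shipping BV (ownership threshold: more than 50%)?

No

Chain via Quarry Holdings Ltd (R1): 71% × 31% = 22.01% of Cobalt Shipping BV.
Chain via Vantage Pharma AG (R1): 52% × 16% = 8.32% of Cobalt Shipping BV.
Chain via Ridgefield Media Ltd (R1): 40% × 37% = 14.8% of Cobalt Shipping BV.
Aggregating (R2): 22.01% + 8.32% + 14.8% = 45.13%.
45.13% does not exceed the 50% threshold, so Sven is not a related party to Cobalt Shipping BV.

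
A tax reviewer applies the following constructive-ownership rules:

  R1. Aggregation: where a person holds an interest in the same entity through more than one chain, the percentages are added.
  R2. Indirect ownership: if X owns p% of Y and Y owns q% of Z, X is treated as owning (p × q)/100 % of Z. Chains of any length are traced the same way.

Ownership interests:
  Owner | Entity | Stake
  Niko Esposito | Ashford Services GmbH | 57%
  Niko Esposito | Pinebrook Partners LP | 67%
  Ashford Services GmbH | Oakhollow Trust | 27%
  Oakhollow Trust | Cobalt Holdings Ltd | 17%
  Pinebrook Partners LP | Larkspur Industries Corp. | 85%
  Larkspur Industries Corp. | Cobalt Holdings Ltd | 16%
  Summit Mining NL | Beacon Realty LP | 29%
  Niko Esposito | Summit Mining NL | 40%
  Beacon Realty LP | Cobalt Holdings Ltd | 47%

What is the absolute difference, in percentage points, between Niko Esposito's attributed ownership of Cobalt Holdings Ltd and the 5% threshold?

Chain via Summit Mining NL → Beacon Realty LP (R2): 40% × 29% × 47% = 5.452% of Cobalt Holdings Ltd.
Chain via Pinebrook Partners LP → Larkspur Industries Corp. (R2): 67% × 85% × 16% = 9.112% of Cobalt Holdings Ltd.
Chain via Ashford Services GmbH → Oakhollow Trust (R2): 57% × 27% × 17% = 2.6163% of Cobalt Holdings Ltd.
Aggregating (R1): 5.452% + 9.112% + 2.6163% = 17.1803%.
17.1803% exceeds the 5% threshold by 12.1803 percentage points.

12.1803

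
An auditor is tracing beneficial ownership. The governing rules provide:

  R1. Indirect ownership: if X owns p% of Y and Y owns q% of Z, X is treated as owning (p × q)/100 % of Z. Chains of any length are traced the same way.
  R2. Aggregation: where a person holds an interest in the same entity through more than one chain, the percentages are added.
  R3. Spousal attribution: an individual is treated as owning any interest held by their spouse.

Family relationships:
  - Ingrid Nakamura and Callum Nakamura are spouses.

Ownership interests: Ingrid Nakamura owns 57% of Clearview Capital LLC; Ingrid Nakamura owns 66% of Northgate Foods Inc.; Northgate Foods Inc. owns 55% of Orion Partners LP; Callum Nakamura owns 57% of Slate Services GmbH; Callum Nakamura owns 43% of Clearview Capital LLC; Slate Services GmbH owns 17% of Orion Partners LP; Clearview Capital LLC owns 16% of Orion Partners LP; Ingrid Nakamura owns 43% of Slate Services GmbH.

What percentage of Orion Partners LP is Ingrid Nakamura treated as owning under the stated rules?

69.3%

By spousal attribution (R3), Ingrid Nakamura is treated as also owning Callum Nakamura's interest in Clearview Capital LLC, giving 57% + 43% = 100%.
By spousal attribution (R3), Ingrid Nakamura is treated as also owning Callum Nakamura's interest in Slate Services GmbH, giving 43% + 57% = 100%.
Chain via Northgate Foods Inc. (R1): 66% × 55% = 36.3% of Orion Partners LP.
Chain via Clearview Capital LLC (R1): 100% × 16% = 16% of Orion Partners LP.
Chain via Slate Services GmbH (R1): 100% × 17% = 17% of Orion Partners LP.
Aggregating (R2): 36.3% + 16% + 17% = 69.3%.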